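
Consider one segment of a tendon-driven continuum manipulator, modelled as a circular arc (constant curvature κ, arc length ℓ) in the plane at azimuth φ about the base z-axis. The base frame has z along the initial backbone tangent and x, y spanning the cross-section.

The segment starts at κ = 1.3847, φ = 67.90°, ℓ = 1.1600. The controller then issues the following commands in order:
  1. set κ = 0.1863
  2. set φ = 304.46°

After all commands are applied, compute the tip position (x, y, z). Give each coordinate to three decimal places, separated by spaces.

0.071 -0.103 1.151

initial: κ=1.3847, φ=67.90°, ℓ=1.1600
cmd 1: set κ=0.1863 → (κ,φ,ℓ)=(0.1863,67.90°,1.1600) → tip=(0.0470,0.1157,1.1510)
cmd 2: set φ=304.46° → (κ,φ,ℓ)=(0.1863,304.46°,1.1600) → tip=(0.0706,-0.1029,1.1510)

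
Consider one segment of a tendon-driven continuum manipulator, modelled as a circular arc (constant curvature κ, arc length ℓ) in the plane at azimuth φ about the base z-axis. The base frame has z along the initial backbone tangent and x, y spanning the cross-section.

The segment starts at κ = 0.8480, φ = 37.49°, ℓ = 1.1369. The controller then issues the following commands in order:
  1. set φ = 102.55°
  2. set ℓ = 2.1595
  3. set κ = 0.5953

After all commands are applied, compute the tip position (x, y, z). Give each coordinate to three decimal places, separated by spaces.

initial: κ=0.8480, φ=37.49°, ℓ=1.1369
cmd 1: set φ=102.55° → (κ,φ,ℓ)=(0.8480,102.55°,1.1369) → tip=(-0.1101,0.4948,0.9688)
cmd 2: set ℓ=2.1595 → (κ,φ,ℓ)=(0.8480,102.55°,2.1595) → tip=(-0.3222,1.4475,1.1395)
cmd 3: set κ=0.5953 → (κ,φ,ℓ)=(0.5953,102.55°,2.1595) → tip=(-0.2623,1.1783,1.6119)

-0.262 1.178 1.612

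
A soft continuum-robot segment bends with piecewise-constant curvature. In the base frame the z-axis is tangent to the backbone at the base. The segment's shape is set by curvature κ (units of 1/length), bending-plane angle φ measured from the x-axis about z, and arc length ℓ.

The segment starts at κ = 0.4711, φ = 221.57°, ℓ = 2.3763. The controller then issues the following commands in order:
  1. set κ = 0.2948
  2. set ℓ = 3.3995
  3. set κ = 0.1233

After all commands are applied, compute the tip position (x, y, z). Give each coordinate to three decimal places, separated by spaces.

-0.525 -0.466 3.301

initial: κ=0.4711, φ=221.57°, ℓ=2.3763
cmd 1: set κ=0.2948 → (κ,φ,ℓ)=(0.2948,221.57°,2.3763) → tip=(-0.5977,-0.5301,2.1867)
cmd 2: set ℓ=3.3995 → (κ,φ,ℓ)=(0.2948,221.57°,3.3995) → tip=(-1.1713,-1.0388,2.8584)
cmd 3: set κ=0.1233 → (κ,φ,ℓ)=(0.1233,221.57°,3.3995) → tip=(-0.5253,-0.4659,3.3008)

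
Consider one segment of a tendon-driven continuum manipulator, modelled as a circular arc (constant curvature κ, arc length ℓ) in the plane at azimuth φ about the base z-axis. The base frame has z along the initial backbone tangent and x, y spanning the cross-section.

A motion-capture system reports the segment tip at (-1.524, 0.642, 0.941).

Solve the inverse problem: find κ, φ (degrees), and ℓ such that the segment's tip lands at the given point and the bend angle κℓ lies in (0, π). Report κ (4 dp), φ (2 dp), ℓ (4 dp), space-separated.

0.9136 157.16 2.3062

ρ = √(x²+y²) = √(-1.524² + 0.642²) = 1.65370
φ = atan2(y, x) mod 360° = atan2(0.642, -1.524) = 157.1563°
|p|² = ρ² + z² = 1.65370² + 0.941² = 3.62022
κ = 2ρ / |p|² = 2×1.65370 / 3.62022 = 0.91359
θ = 2·atan2(ρ, z) = 2·atan2(1.65370, 0.941) = 2.10693 rad
ℓ = θ/κ = 2.10693/0.91359 = 2.30620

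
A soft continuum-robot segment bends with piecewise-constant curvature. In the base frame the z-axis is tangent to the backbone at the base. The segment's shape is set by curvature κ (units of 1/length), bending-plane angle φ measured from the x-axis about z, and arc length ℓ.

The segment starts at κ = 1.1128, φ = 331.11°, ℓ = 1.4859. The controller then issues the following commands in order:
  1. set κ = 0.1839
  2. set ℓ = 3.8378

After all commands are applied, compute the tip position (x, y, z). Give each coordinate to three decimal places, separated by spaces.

initial: κ=1.1128, φ=331.11°, ℓ=1.4859
cmd 1: set κ=0.1839 → (κ,φ,ℓ)=(0.1839,331.11°,1.4859) → tip=(0.1766,-0.0975,1.4675)
cmd 2: set ℓ=3.8378 → (κ,φ,ℓ)=(0.1839,331.11°,3.8378) → tip=(1.1373,-0.6276,3.5270)

1.137 -0.628 3.527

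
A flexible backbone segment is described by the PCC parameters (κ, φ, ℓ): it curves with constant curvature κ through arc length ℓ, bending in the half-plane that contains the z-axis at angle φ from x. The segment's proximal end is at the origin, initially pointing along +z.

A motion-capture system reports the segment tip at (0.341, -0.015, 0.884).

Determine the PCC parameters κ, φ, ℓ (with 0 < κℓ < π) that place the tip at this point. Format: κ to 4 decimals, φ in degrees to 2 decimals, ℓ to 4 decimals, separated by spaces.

ρ = √(x²+y²) = √(0.341² + -0.015²) = 0.34133
φ = atan2(y, x) mod 360° = atan2(-0.015, 0.341) = 357.4813°
|p|² = ρ² + z² = 0.34133² + 0.884² = 0.89796
κ = 2ρ / |p|² = 2×0.34133 / 0.89796 = 0.76023
θ = 2·atan2(ρ, z) = 2·atan2(0.34133, 0.884) = 0.73697 rad
ℓ = θ/κ = 0.73697/0.76023 = 0.96940

0.7602 357.48 0.9694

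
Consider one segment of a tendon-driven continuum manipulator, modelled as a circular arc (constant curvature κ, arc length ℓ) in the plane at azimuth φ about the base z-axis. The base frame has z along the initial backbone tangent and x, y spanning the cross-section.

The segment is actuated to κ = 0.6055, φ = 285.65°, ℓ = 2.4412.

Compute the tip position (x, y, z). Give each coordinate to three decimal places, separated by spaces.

θ = κ·ℓ = 0.6055 × 2.4412 = 1.47815 rad
ρ = (1 − cos θ)/κ = (1 − 0.09252)/0.6055 = 1.49873
z = sin θ / κ = 0.99571/0.6055 = 1.64444
x = ρ cos φ = 1.49873 × cos(285.65°) = 0.40430
y = ρ sin φ = 1.49873 × sin(285.65°) = -1.44317

0.404 -1.443 1.644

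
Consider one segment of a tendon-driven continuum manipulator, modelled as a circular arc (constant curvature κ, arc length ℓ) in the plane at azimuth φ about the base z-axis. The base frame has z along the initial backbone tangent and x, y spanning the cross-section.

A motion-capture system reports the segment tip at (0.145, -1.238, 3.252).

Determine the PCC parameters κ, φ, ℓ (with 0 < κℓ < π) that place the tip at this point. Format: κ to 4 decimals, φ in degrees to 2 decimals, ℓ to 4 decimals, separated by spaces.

ρ = √(x²+y²) = √(0.145² + -1.238²) = 1.24646
φ = atan2(y, x) mod 360° = atan2(-1.238, 0.145) = 276.6803°
|p|² = ρ² + z² = 1.24646² + 3.252² = 12.12917
κ = 2ρ / |p|² = 2×1.24646 / 12.12917 = 0.20553
θ = 2·atan2(ρ, z) = 2·atan2(1.24646, 3.252) = 0.73204 rad
ℓ = θ/κ = 0.73204/0.20553 = 3.56169

0.2055 276.68 3.5617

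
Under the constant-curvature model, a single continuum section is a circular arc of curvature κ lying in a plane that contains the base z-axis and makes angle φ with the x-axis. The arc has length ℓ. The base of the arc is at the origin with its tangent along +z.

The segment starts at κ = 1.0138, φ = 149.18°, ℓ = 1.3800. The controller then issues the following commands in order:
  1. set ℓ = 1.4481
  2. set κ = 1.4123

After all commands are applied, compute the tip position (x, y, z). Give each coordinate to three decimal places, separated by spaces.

-0.886 0.528 0.630

initial: κ=1.0138, φ=149.18°, ℓ=1.3800
cmd 1: set ℓ=1.4481 → (κ,φ,ℓ)=(1.0138,149.18°,1.4481) → tip=(-0.7602,0.4536,0.9812)
cmd 2: set κ=1.4123 → (κ,φ,ℓ)=(1.4123,149.18°,1.4481) → tip=(-0.8858,0.5285,0.6299)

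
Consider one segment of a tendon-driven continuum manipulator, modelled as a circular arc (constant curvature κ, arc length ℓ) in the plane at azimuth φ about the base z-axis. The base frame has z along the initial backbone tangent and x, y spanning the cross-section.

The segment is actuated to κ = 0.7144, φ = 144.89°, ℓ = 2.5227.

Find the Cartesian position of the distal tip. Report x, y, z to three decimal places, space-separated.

-1.408 0.990 1.362

θ = κ·ℓ = 0.7144 × 2.5227 = 1.80222 rad
ρ = (1 − cos θ)/κ = (1 − -0.22936)/0.7144 = 1.72083
z = sin θ / κ = 0.97334/0.7144 = 1.36246
x = ρ cos φ = 1.72083 × cos(144.89°) = -1.40772
y = ρ sin φ = 1.72083 × sin(144.89°) = 0.98973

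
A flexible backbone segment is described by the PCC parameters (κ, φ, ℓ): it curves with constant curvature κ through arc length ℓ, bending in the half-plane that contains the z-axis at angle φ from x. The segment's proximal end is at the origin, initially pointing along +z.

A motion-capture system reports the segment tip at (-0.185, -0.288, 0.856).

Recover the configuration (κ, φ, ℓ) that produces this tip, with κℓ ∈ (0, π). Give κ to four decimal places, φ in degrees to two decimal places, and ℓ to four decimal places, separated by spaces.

0.8055 237.28 0.9445

ρ = √(x²+y²) = √(-0.185² + -0.288²) = 0.34230
φ = atan2(y, x) mod 360° = atan2(-0.288, -0.185) = 237.2849°
|p|² = ρ² + z² = 0.34230² + 0.856² = 0.84990
κ = 2ρ / |p|² = 2×0.34230 / 0.84990 = 0.80550
θ = 2·atan2(ρ, z) = 2·atan2(0.34230, 0.856) = 0.76081 rad
ℓ = θ/κ = 0.76081/0.80550 = 0.94452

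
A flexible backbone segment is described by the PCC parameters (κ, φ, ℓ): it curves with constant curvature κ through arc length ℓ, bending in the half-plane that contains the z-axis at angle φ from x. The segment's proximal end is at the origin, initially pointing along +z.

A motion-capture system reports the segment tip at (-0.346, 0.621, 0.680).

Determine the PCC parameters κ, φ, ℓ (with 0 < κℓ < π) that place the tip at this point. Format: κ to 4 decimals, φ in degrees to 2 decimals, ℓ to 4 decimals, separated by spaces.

1.4691 119.13 1.0994

ρ = √(x²+y²) = √(-0.346² + 0.621²) = 0.71088
φ = atan2(y, x) mod 360° = atan2(0.621, -0.346) = 119.1251°
|p|² = ρ² + z² = 0.71088² + 0.680² = 0.96776
κ = 2ρ / |p|² = 2×0.71088 / 0.96776 = 1.46914
θ = 2·atan2(ρ, z) = 2·atan2(0.71088, 0.680) = 1.61520 rad
ℓ = θ/κ = 1.61520/1.46914 = 1.09942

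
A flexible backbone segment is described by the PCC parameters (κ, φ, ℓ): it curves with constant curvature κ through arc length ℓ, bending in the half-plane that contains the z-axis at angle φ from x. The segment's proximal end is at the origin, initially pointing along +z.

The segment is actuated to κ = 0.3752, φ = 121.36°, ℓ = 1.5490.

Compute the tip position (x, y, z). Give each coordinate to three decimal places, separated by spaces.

θ = κ·ℓ = 0.3752 × 1.5490 = 0.58118 rad
ρ = (1 − cos θ)/κ = (1 − 0.83581)/0.3752 = 0.43760
z = sin θ / κ = 0.54901/0.3752 = 1.46326
x = ρ cos φ = 0.43760 × cos(121.36°) = -0.22773
y = ρ sin φ = 0.43760 × sin(121.36°) = 0.37367

-0.228 0.374 1.463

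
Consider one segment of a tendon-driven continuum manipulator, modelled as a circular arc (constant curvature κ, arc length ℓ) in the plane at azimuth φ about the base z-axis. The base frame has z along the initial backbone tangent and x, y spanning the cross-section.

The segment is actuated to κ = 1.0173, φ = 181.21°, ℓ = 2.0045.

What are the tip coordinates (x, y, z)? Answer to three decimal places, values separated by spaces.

-1.426 -0.030 0.877

θ = κ·ℓ = 1.0173 × 2.0045 = 2.03918 rad
ρ = (1 − cos θ)/κ = (1 − -0.45144)/1.0173 = 1.42676
z = sin θ / κ = 0.89230/1.0173 = 0.87713
x = ρ cos φ = 1.42676 × cos(181.21°) = -1.42644
y = ρ sin φ = 1.42676 × sin(181.21°) = -0.03013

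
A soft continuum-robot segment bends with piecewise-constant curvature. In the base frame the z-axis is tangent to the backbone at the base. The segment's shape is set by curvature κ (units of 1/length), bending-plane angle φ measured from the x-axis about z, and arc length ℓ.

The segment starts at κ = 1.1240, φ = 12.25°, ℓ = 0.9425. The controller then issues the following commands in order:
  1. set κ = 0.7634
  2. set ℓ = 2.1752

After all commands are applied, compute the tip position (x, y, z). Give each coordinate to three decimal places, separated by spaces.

initial: κ=1.1240, φ=12.25°, ℓ=0.9425
cmd 1: set κ=0.7634 → (κ,φ,ℓ)=(0.7634,12.25°,0.9425) → tip=(0.3173,0.0689,0.8633)
cmd 2: set ℓ=2.1752 → (κ,φ,ℓ)=(0.7634,12.25°,2.1752) → tip=(1.3948,0.3028,1.3047)

1.395 0.303 1.305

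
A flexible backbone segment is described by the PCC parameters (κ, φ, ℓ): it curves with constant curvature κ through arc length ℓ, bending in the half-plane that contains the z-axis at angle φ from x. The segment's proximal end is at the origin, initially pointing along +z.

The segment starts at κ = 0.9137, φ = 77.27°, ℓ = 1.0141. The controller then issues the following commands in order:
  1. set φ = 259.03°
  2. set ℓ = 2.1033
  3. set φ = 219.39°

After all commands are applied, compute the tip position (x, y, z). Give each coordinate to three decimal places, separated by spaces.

initial: κ=0.9137, φ=77.27°, ℓ=1.0141
cmd 1: set φ=259.03° → (κ,φ,ℓ)=(0.9137,259.03°,1.0141) → tip=(-0.0832,-0.4292,0.8751)
cmd 2: set ℓ=2.1033 → (κ,φ,ℓ)=(0.9137,259.03°,2.1033) → tip=(-0.2799,-1.4439,1.0277)
cmd 3: set φ=219.39° → (κ,φ,ℓ)=(0.9137,219.39°,2.1033) → tip=(-1.1367,-0.9333,1.0277)

-1.137 -0.933 1.028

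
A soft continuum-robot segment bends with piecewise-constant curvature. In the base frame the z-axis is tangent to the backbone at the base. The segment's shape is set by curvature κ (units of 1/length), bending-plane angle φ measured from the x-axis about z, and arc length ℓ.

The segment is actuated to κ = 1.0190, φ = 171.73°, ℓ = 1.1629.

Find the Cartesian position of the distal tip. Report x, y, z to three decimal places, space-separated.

θ = κ·ℓ = 1.0190 × 1.1629 = 1.18500 rad
ρ = (1 − cos θ)/κ = (1 − 0.37630)/1.0190 = 0.61207
z = sin θ / κ = 0.92650/1.0190 = 0.90922
x = ρ cos φ = 0.61207 × cos(171.73°) = -0.60570
y = ρ sin φ = 0.61207 × sin(171.73°) = 0.08804

-0.606 0.088 0.909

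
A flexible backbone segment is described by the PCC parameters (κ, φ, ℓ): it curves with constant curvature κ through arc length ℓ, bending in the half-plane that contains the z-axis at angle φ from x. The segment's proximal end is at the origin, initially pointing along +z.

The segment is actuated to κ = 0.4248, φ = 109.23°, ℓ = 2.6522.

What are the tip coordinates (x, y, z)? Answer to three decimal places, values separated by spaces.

θ = κ·ℓ = 0.4248 × 2.6522 = 1.12665 rad
ρ = (1 − cos θ)/κ = (1 − 0.42968)/0.4248 = 1.34255
z = sin θ / κ = 0.90298/0.4248 = 2.12566
x = ρ cos φ = 1.34255 × cos(109.23°) = -0.44219
y = ρ sin φ = 1.34255 × sin(109.23°) = 1.26764

-0.442 1.268 2.126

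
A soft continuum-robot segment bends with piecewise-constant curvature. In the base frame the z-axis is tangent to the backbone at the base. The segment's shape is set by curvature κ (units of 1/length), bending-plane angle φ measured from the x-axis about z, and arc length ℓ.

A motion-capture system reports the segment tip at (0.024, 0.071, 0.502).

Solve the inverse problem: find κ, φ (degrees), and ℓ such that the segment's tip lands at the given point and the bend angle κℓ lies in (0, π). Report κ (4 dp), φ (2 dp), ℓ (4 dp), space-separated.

0.5818 71.32 0.5094

ρ = √(x²+y²) = √(0.024² + 0.071²) = 0.07495
φ = atan2(y, x) mod 360° = atan2(0.071, 0.024) = 71.3233°
|p|² = ρ² + z² = 0.07495² + 0.502² = 0.25762
κ = 2ρ / |p|² = 2×0.07495 / 0.25762 = 0.58184
θ = 2·atan2(ρ, z) = 2·atan2(0.07495, 0.502) = 0.29640 rad
ℓ = θ/κ = 0.29640/0.58184 = 0.50943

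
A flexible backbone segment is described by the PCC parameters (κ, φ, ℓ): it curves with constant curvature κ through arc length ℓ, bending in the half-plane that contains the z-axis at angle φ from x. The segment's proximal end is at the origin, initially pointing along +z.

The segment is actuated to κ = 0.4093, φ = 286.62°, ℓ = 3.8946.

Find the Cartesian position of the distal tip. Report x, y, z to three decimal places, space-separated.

θ = κ·ℓ = 0.4093 × 3.8946 = 1.59406 rad
ρ = (1 − cos θ)/κ = (1 − -0.02326)/0.4093 = 2.50003
z = sin θ / κ = 0.99973/0.4093 = 2.44253
x = ρ cos φ = 2.50003 × cos(286.62°) = 0.71507
y = ρ sin φ = 2.50003 × sin(286.62°) = -2.39558

0.715 -2.396 2.443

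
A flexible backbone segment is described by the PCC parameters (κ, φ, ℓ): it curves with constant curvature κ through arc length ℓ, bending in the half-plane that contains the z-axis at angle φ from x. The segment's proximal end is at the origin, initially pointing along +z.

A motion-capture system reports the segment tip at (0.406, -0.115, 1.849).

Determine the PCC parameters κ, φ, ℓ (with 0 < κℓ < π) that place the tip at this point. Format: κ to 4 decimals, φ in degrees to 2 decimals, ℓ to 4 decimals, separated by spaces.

0.2346 344.19 1.9125

ρ = √(x²+y²) = √(0.406² + -0.115²) = 0.42197
φ = atan2(y, x) mod 360° = atan2(-0.115, 0.406) = 344.1852°
|p|² = ρ² + z² = 0.42197² + 1.849² = 3.59686
κ = 2ρ / |p|² = 2×0.42197 / 3.59686 = 0.23463
θ = 2·atan2(ρ, z) = 2·atan2(0.42197, 1.849) = 0.44875 rad
ℓ = θ/κ = 0.44875/0.23463 = 1.91255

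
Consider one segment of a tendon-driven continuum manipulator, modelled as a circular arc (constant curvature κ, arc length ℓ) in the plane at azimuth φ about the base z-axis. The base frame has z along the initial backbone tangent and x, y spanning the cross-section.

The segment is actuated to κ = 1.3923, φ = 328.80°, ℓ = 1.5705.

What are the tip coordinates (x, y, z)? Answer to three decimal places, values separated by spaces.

θ = κ·ℓ = 1.3923 × 1.5705 = 2.18661 rad
ρ = (1 − cos θ)/κ = (1 − -0.57762)/1.3923 = 1.13310
z = sin θ / κ = 0.81631/1.3923 = 0.58630
x = ρ cos φ = 1.13310 × cos(328.80°) = 0.96922
y = ρ sin φ = 1.13310 × sin(328.80°) = -0.58698

0.969 -0.587 0.586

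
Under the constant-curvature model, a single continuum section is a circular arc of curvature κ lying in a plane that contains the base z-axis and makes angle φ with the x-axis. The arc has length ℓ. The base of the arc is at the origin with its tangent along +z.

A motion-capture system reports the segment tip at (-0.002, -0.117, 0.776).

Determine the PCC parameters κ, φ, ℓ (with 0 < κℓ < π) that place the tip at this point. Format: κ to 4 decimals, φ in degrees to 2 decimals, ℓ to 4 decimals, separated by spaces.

0.3800 269.02 0.7877

ρ = √(x²+y²) = √(-0.002² + -0.117²) = 0.11702
φ = atan2(y, x) mod 360° = atan2(-0.117, -0.002) = 269.0207°
|p|² = ρ² + z² = 0.11702² + 0.776² = 0.61587
κ = 2ρ / |p|² = 2×0.11702 / 0.61587 = 0.38001
θ = 2·atan2(ρ, z) = 2·atan2(0.11702, 0.776) = 0.29934 rad
ℓ = θ/κ = 0.29934/0.38001 = 0.78771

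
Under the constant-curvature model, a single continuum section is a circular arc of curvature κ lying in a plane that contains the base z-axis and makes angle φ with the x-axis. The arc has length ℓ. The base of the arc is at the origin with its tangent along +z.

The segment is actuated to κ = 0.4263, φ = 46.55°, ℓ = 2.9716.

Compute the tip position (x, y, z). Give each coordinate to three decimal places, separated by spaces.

1.130 1.193 2.238

θ = κ·ℓ = 0.4263 × 2.9716 = 1.26679 rad
ρ = (1 − cos θ)/κ = (1 − 0.29934)/0.4263 = 1.64358
z = sin θ / κ = 0.95415/0.4263 = 2.23820
x = ρ cos φ = 1.64358 × cos(46.55°) = 1.13032
y = ρ sin φ = 1.64358 × sin(46.55°) = 1.19320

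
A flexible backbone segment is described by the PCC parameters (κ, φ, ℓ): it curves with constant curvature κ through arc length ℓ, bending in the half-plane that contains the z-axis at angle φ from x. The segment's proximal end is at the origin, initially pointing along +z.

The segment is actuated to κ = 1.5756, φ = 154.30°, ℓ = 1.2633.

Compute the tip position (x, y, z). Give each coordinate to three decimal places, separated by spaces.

-0.805 0.387 0.580

θ = κ·ℓ = 1.5756 × 1.2633 = 1.99046 rad
ρ = (1 − cos θ)/κ = (1 − -0.40745)/1.5756 = 0.89328
z = sin θ / κ = 0.91323/1.5756 = 0.57961
x = ρ cos φ = 0.89328 × cos(154.30°) = -0.80491
y = ρ sin φ = 0.89328 × sin(154.30°) = 0.38738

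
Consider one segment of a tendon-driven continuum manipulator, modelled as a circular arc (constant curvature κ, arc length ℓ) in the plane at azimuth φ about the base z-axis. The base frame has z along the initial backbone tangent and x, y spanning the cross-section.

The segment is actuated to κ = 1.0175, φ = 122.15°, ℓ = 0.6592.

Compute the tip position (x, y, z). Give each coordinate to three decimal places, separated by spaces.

θ = κ·ℓ = 1.0175 × 0.6592 = 0.67074 rad
ρ = (1 − cos θ)/κ = (1 − 0.78336)/1.0175 = 0.21291
z = sin θ / κ = 0.62156/1.0175 = 0.61087
x = ρ cos φ = 0.21291 × cos(122.15°) = -0.11330
y = ρ sin φ = 0.21291 × sin(122.15°) = 0.18026

-0.113 0.180 0.611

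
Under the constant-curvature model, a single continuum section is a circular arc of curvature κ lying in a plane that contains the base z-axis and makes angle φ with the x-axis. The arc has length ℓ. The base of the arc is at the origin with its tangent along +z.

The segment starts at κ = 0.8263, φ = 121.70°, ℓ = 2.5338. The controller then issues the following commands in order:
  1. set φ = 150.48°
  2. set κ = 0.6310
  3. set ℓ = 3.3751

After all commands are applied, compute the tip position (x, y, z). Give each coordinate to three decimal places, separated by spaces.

initial: κ=0.8263, φ=121.70°, ℓ=2.5338
cmd 1: set φ=150.48° → (κ,φ,ℓ)=(0.8263,150.48°,2.5338) → tip=(-1.5790,0.8941,1.0485)
cmd 2: set κ=0.6310 → (κ,φ,ℓ)=(0.6310,150.48°,2.5338) → tip=(-1.4177,0.8028,1.5842)
cmd 3: set ℓ=3.3751 → (κ,φ,ℓ)=(0.6310,150.48°,3.3751) → tip=(-2.1103,1.1949,1.3437)

-2.110 1.195 1.344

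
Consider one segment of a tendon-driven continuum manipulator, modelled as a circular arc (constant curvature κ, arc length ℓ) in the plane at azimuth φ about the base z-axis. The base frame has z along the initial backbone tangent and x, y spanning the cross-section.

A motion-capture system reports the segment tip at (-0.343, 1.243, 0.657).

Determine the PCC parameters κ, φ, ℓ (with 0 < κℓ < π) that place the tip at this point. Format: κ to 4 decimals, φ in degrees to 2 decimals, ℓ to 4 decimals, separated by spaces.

1.2314 105.43 1.7859

ρ = √(x²+y²) = √(-0.343² + 1.243²) = 1.28946
φ = atan2(y, x) mod 360° = atan2(1.243, -0.343) = 105.4266°
|p|² = ρ² + z² = 1.28946² + 0.657² = 2.09435
κ = 2ρ / |p|² = 2×1.28946 / 2.09435 = 1.23137
θ = 2·atan2(ρ, z) = 2·atan2(1.28946, 0.657) = 2.19913 rad
ℓ = θ/κ = 2.19913/1.23137 = 1.78592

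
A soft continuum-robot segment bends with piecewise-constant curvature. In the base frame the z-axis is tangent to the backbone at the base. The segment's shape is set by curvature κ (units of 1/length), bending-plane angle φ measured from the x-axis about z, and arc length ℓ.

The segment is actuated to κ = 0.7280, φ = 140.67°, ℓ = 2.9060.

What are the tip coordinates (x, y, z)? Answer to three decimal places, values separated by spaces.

θ = κ·ℓ = 0.7280 × 2.9060 = 2.11557 rad
ρ = (1 − cos θ)/κ = (1 − -0.51822)/0.7280 = 2.08547
z = sin θ / κ = 0.85525/0.7280 = 1.17479
x = ρ cos φ = 2.08547 × cos(140.67°) = -1.61313
y = ρ sin φ = 2.08547 × sin(140.67°) = 1.32174

-1.613 1.322 1.175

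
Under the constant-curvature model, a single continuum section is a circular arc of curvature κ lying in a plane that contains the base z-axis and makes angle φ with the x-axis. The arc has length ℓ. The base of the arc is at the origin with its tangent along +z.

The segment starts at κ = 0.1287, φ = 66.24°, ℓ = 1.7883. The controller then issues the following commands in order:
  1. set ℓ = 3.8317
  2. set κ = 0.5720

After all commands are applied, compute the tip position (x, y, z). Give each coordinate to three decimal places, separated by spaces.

initial: κ=0.1287, φ=66.24°, ℓ=1.7883
cmd 1: set ℓ=3.8317 → (κ,φ,ℓ)=(0.1287,66.24°,3.8317) → tip=(0.3730,0.8473,3.6783)
cmd 2: set κ=0.5720 → (κ,φ,ℓ)=(0.5720,66.24°,3.8317) → tip=(1.1142,2.5310,1.4219)

1.114 2.531 1.422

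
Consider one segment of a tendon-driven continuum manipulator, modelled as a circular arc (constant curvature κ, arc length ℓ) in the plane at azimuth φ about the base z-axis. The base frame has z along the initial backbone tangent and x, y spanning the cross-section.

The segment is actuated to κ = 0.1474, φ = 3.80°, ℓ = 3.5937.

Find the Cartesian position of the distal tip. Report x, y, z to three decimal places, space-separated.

θ = κ·ℓ = 0.1474 × 3.5937 = 0.52971 rad
ρ = (1 − cos θ)/κ = (1 − 0.86295)/0.1474 = 0.92976
z = sin θ / κ = 0.50528/0.1474 = 3.42798
x = ρ cos φ = 0.92976 × cos(3.80°) = 0.92772
y = ρ sin φ = 0.92976 × sin(3.80°) = 0.06162

0.928 0.062 3.428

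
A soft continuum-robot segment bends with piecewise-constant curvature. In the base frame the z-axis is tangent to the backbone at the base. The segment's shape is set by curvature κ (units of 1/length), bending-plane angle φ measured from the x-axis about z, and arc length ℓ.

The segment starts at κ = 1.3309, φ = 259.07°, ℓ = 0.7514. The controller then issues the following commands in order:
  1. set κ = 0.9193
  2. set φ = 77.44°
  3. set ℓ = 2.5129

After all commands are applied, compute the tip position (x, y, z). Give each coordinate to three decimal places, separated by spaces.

0.396 1.777 0.804

initial: κ=1.3309, φ=259.07°, ℓ=0.7514
cmd 1: set κ=0.9193 → (κ,φ,ℓ)=(0.9193,259.07°,0.7514) → tip=(-0.0473,-0.2448,0.6931)
cmd 2: set φ=77.44° → (κ,φ,ℓ)=(0.9193,77.44°,0.7514) → tip=(0.0542,0.2434,0.6931)
cmd 3: set ℓ=2.5129 → (κ,φ,ℓ)=(0.9193,77.44°,2.5129) → tip=(0.3959,1.7771,0.8038)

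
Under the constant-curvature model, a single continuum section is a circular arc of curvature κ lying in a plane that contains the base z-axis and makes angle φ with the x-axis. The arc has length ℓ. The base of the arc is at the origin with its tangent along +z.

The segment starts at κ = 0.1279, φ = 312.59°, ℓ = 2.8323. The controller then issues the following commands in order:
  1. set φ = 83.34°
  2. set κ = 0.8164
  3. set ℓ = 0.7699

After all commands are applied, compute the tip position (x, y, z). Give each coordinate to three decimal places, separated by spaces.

0.027 0.233 0.720

initial: κ=0.1279, φ=312.59°, ℓ=2.8323
cmd 1: set φ=83.34° → (κ,φ,ℓ)=(0.1279,83.34°,2.8323) → tip=(0.0588,0.5040,2.7708)
cmd 2: set κ=0.8164 → (κ,φ,ℓ)=(0.8164,83.34°,2.8323) → tip=(0.2380,2.0383,0.9033)
cmd 3: set ℓ=0.7699 → (κ,φ,ℓ)=(0.8164,83.34°,0.7699) → tip=(0.0271,0.2325,0.7202)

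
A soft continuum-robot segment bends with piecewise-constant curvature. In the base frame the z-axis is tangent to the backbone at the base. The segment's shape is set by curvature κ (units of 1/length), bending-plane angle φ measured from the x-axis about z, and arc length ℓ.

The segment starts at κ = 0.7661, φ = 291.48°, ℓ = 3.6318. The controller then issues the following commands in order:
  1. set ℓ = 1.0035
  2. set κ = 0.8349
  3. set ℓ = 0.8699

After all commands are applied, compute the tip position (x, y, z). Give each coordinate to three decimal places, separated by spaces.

initial: κ=0.7661, φ=291.48°, ℓ=3.6318
cmd 1: set ℓ=1.0035 → (κ,φ,ℓ)=(0.7661,291.48°,1.0035) → tip=(0.1344,-0.3416,0.9075)
cmd 2: set κ=0.8349 → (κ,φ,ℓ)=(0.8349,291.48°,1.0035) → tip=(0.1451,-0.3688,0.8902)
cmd 3: set ℓ=0.8699 → (κ,φ,ℓ)=(0.8349,291.48°,0.8699) → tip=(0.1107,-0.2813,0.7954)

0.111 -0.281 0.795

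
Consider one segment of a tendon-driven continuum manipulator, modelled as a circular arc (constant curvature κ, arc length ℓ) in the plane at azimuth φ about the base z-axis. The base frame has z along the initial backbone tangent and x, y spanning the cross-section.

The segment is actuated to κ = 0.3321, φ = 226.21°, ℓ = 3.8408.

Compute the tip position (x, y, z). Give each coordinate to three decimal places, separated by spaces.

-1.477 -1.541 2.881

θ = κ·ℓ = 0.3321 × 3.8408 = 1.27553 rad
ρ = (1 − cos θ)/κ = (1 − 0.29099)/0.3321 = 2.13491
z = sin θ / κ = 0.95672/0.3321 = 2.88083
x = ρ cos φ = 2.13491 × cos(226.21°) = -1.47740
y = ρ sin φ = 2.13491 × sin(226.21°) = -1.54115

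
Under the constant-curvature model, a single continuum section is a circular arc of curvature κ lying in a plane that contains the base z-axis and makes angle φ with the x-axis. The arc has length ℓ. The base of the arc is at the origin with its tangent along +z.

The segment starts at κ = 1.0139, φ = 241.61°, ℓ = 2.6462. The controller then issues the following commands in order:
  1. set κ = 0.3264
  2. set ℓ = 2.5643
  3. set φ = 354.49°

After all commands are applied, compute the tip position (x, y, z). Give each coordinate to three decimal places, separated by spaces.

initial: κ=1.0139, φ=241.61°, ℓ=2.6462
cmd 1: set κ=0.3264 → (κ,φ,ℓ)=(0.3264,241.61°,2.6462) → tip=(-0.5104,-0.9444,2.3292)
cmd 2: set ℓ=2.5643 → (κ,φ,ℓ)=(0.3264,241.61°,2.5643) → tip=(-0.4811,-0.8902,2.2752)
cmd 3: set φ=354.49° → (κ,φ,ℓ)=(0.3264,354.49°,2.5643) → tip=(1.0073,-0.0972,2.2752)

1.007 -0.097 2.275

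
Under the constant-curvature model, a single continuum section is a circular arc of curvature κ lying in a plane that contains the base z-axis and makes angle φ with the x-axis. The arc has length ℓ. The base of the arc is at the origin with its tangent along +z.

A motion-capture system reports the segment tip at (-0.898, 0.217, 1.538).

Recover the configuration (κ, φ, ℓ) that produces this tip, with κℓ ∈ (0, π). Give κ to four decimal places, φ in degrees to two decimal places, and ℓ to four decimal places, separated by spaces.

0.5740 166.42 1.8847

ρ = √(x²+y²) = √(-0.898² + 0.217²) = 0.92385
φ = atan2(y, x) mod 360° = atan2(0.217, -0.898) = 166.4150°
|p|² = ρ² + z² = 0.92385² + 1.538² = 3.21894
κ = 2ρ / |p|² = 2×0.92385 / 3.21894 = 0.57401
θ = 2·atan2(ρ, z) = 2·atan2(0.92385, 1.538) = 1.08184 rad
ℓ = θ/κ = 1.08184/0.57401 = 1.88471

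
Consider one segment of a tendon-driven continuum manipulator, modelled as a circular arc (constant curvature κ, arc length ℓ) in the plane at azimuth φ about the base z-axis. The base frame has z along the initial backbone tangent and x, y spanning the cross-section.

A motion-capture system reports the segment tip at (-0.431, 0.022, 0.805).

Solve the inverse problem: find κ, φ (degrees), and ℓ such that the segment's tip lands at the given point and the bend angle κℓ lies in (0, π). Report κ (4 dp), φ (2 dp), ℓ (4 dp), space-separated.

1.0346 177.08 0.9513

ρ = √(x²+y²) = √(-0.431² + 0.022²) = 0.43156
φ = atan2(y, x) mod 360° = atan2(0.022, -0.431) = 177.0779°
|p|² = ρ² + z² = 0.43156² + 0.805² = 0.83427
κ = 2ρ / |p|² = 2×0.43156 / 0.83427 = 1.03458
θ = 2·atan2(ρ, z) = 2·atan2(0.43156, 0.805) = 0.98422 rad
ℓ = θ/κ = 0.98422/1.03458 = 0.95132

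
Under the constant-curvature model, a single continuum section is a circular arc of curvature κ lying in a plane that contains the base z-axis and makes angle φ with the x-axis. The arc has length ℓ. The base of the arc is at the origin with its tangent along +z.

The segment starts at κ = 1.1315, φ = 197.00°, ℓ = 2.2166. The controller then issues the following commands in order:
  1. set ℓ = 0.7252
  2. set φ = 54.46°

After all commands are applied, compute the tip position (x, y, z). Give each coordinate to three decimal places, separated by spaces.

initial: κ=1.1315, φ=197.00°, ℓ=2.2166
cmd 1: set ℓ=0.7252 → (κ,φ,ℓ)=(1.1315,197.00°,0.7252) → tip=(-0.2689,-0.0822,0.6465)
cmd 2: set φ=54.46° → (κ,φ,ℓ)=(1.1315,54.46°,0.7252) → tip=(0.1635,0.2288,0.6465)

0.163 0.229 0.647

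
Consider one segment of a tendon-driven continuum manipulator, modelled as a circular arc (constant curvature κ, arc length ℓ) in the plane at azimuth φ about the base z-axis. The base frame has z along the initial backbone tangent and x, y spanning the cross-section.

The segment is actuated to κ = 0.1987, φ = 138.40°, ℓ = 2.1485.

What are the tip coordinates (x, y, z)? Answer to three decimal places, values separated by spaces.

-0.338 0.300 2.084

θ = κ·ℓ = 0.1987 × 2.1485 = 0.42691 rad
ρ = (1 − cos θ)/κ = (1 − 0.91025)/0.1987 = 0.45168
z = sin θ / κ = 0.41406/0.1987 = 2.08383
x = ρ cos φ = 0.45168 × cos(138.40°) = -0.33777
y = ρ sin φ = 0.45168 × sin(138.40°) = 0.29988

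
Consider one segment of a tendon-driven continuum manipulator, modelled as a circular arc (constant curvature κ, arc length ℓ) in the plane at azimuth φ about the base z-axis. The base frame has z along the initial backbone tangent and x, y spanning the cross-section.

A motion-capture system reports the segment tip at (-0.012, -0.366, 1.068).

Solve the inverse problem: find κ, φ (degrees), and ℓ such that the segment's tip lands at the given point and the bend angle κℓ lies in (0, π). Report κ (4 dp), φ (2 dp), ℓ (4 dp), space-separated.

ρ = √(x²+y²) = √(-0.012² + -0.366²) = 0.36620
φ = atan2(y, x) mod 360° = atan2(-0.366, -0.012) = 268.1221°
|p|² = ρ² + z² = 0.36620² + 1.068² = 1.27472
κ = 2ρ / |p|² = 2×0.36620 / 1.27472 = 0.57455
θ = 2·atan2(ρ, z) = 2·atan2(0.36620, 1.068) = 0.66064 rad
ℓ = θ/κ = 0.66064/0.57455 = 1.14983

0.5746 268.12 1.1498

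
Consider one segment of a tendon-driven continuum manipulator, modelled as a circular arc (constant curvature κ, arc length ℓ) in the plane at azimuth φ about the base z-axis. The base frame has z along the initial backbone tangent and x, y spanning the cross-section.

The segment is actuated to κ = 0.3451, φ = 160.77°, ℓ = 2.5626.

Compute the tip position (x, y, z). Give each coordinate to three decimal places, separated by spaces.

θ = κ·ℓ = 0.3451 × 2.5626 = 0.88435 rad
ρ = (1 − cos θ)/κ = (1 − 0.63379)/0.3451 = 1.06117
z = sin θ / κ = 0.77351/0.3451 = 2.24139
x = ρ cos φ = 1.06117 × cos(160.77°) = -1.00196
y = ρ sin φ = 1.06117 × sin(160.77°) = 0.34951

-1.002 0.350 2.241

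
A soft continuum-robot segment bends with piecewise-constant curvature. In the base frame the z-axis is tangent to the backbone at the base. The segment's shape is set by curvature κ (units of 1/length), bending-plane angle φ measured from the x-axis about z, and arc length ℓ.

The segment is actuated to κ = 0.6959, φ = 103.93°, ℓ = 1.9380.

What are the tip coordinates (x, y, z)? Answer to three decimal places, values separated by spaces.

-0.270 1.087 1.402

θ = κ·ℓ = 0.6959 × 1.9380 = 1.34865 rad
ρ = (1 − cos θ)/κ = (1 − 0.22032)/0.6959 = 1.12039
z = sin θ / κ = 0.97543/0.6959 = 1.40168
x = ρ cos φ = 1.12039 × cos(103.93°) = -0.26972
y = ρ sin φ = 1.12039 × sin(103.93°) = 1.08744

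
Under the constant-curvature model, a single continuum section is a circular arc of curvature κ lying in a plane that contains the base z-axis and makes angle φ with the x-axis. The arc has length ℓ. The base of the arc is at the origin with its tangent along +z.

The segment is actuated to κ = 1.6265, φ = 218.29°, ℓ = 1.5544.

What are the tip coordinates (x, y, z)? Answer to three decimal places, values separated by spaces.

-0.877 -0.692 0.354

θ = κ·ℓ = 1.6265 × 1.5544 = 2.52823 rad
ρ = (1 − cos θ)/κ = (1 − -0.81772)/1.6265 = 1.11756
z = sin θ / κ = 0.57562/1.6265 = 0.35390
x = ρ cos φ = 1.11756 × cos(218.29°) = -0.87716
y = ρ sin φ = 1.11756 × sin(218.29°) = -0.69249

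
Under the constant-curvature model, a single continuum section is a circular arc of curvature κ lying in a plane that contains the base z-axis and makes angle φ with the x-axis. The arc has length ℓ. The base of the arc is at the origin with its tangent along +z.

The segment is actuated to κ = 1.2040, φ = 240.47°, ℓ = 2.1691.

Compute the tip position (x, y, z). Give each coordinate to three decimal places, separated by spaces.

θ = κ·ℓ = 1.2040 × 2.1691 = 2.61160 rad
ρ = (1 − cos θ)/κ = (1 − -0.86281)/1.2040 = 1.54718
z = sin θ / κ = 0.50553/1.2040 = 0.41988
x = ρ cos φ = 1.54718 × cos(240.47°) = -0.76257
y = ρ sin φ = 1.54718 × sin(240.47°) = -1.34620

-0.763 -1.346 0.420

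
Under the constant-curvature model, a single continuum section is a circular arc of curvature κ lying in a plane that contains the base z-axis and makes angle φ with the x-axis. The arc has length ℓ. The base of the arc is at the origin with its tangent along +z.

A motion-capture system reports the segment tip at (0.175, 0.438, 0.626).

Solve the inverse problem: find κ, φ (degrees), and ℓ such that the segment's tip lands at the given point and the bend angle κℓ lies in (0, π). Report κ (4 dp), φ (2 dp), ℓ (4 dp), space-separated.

ρ = √(x²+y²) = √(0.175² + 0.438²) = 0.47167
φ = atan2(y, x) mod 360° = atan2(0.438, 0.175) = 68.2211°
|p|² = ρ² + z² = 0.47167² + 0.626² = 0.61435
κ = 2ρ / |p|² = 2×0.47167 / 0.61435 = 1.53551
θ = 2·atan2(ρ, z) = 2·atan2(0.47167, 0.626) = 1.29142 rad
ℓ = θ/κ = 1.29142/1.53551 = 0.84104

1.5355 68.22 0.8410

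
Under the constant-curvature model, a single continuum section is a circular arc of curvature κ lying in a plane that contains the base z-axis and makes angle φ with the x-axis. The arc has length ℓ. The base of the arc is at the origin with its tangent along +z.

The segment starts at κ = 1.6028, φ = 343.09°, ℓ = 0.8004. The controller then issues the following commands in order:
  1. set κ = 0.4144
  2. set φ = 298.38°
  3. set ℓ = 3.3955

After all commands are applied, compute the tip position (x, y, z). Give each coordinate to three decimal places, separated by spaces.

0.960 -1.777 2.381

initial: κ=1.6028, φ=343.09°, ℓ=0.8004
cmd 1: set κ=0.4144 → (κ,φ,ℓ)=(0.4144,343.09°,0.8004) → tip=(0.1258,-0.0383,0.7858)
cmd 2: set φ=298.38° → (κ,φ,ℓ)=(0.4144,298.38°,0.8004) → tip=(0.0625,-0.1157,0.7858)
cmd 3: set ℓ=3.3955 → (κ,φ,ℓ)=(0.4144,298.38°,3.3955) → tip=(0.9601,-1.7771,2.3809)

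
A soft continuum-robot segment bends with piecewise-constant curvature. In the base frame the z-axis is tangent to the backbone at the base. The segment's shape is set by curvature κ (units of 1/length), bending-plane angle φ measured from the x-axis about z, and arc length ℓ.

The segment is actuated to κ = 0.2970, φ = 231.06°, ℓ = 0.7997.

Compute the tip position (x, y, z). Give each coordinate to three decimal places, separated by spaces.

θ = κ·ℓ = 0.2970 × 0.7997 = 0.23751 rad
ρ = (1 − cos θ)/κ = (1 − 0.97193)/0.2970 = 0.09452
z = sin θ / κ = 0.23528/0.2970 = 0.79220
x = ρ cos φ = 0.09452 × cos(231.06°) = -0.05941
y = ρ sin φ = 0.09452 × sin(231.06°) = -0.07352

-0.059 -0.074 0.792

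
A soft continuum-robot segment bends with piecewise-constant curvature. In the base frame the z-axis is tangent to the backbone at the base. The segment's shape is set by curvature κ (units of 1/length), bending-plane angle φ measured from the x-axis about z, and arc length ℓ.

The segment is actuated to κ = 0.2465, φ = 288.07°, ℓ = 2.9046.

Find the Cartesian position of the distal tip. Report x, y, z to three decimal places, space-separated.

θ = κ·ℓ = 0.2465 × 2.9046 = 0.71598 rad
ρ = (1 − cos θ)/κ = (1 − 0.75445)/0.2465 = 0.99615
z = sin θ / κ = 0.65636/0.2465 = 2.66272
x = ρ cos φ = 0.99615 × cos(288.07°) = 0.30899
y = ρ sin φ = 0.99615 × sin(288.07°) = -0.94702

0.309 -0.947 2.663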